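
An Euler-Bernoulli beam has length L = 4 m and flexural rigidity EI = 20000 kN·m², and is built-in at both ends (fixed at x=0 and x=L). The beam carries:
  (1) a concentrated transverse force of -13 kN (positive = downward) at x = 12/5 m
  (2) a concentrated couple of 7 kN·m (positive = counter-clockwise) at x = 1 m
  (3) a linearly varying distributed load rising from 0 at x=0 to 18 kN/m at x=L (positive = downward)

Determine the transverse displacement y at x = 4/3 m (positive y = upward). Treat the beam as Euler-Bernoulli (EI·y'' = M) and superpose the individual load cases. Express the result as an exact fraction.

Load 1 — point force P=-13 kN at a=12/5 m (b=L-a=8/5):
  y_1 = -Pb²x²(3aL-(3a+b)x)/(6L³EI)  [x≤a] = -(-13)·(8/5)²·(4/3)²·(3·(12/5)·4-(3·(12/5)+(8/5))·(4/3))/(6·4³·20000) = 832/6328125 m
Load 2 — applied couple M₀=7 kN·m at a=1 m (b=L-a=3):
  y_2 = (R_Ax³/6 - M_Ax²/2 - M₀(x-a)²/2)/EI  [x>a] with R_A=63/32, M_A=-21/16 = ((63/32)·(4/3)³/6 - (-21/16)·(4/3)²/2 - 7·((4/3)-1)²/2)/20000 = 7/90000 m
Load 3 — triangular load w₀=18 kN/m (0→w₀ over full span):
  y_3 = -w₀x²(L-x)²(x+2L)/(120LEI) = -18·(4/3)²·(4-(4/3))²·((4/3)+2·4)/(120·4·20000) = -56/253125 m
Superposition: y = Σ y_i = -1213/101250000 m ≈ -0.000012 m

y(4/3) = -1213/101250000 m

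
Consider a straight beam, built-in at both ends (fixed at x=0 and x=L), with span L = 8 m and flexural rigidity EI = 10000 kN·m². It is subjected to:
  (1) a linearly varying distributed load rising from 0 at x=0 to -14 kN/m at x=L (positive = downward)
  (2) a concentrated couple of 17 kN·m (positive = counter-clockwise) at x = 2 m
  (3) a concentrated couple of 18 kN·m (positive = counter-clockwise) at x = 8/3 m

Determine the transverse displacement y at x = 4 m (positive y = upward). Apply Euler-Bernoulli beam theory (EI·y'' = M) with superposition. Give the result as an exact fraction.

y(4) = 323/30000 m

Load 1 — triangular load w₀=-14 kN/m (0→w₀ over full span):
  y_1 = -w₀x²(L-x)²(x+2L)/(120LEI) = -(-14)·4²·(8-4)²·(4+2·8)/(120·8·10000) = 14/1875 m
Load 2 — applied couple M₀=17 kN·m at a=2 m (b=L-a=6):
  y_2 = (R_Ax³/6 - M_Ax²/2 - M₀(x-a)²/2)/EI  [x>a] with R_A=153/64, M_A=-51/16 = ((153/64)·4³/6 - (-51/16)·4²/2 - 17·(4-2)²/2)/10000 = 17/10000 m
Load 3 — applied couple M₀=18 kN·m at a=8/3 m (b=L-a=16/3):
  y_3 = (R_Ax³/6 - M_Ax²/2 - M₀(x-a)²/2)/EI  [x>a] with R_A=3, M_A=0 = (3·4³/6 - 0·4²/2 - 18·(4-(8/3))²/2)/10000 = 1/625 m
Superposition: y = Σ y_i = 323/30000 m ≈ 0.010767 m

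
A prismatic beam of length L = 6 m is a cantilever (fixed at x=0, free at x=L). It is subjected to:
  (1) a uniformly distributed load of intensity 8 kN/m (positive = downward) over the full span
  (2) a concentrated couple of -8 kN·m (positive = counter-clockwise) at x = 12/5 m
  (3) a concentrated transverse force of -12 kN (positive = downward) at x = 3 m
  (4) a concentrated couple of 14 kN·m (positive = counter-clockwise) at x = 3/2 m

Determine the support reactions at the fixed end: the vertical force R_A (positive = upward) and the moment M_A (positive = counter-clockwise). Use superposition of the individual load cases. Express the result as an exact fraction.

Load 1 — uniform load w=8 kN/m over full span:
  R_A = wL = 8·6 = 48 kN
  M_A = wL²/2 = 8·6²/2 = 144 kN·m
Load 2 — applied couple M₀=-8 kN·m at a=12/5 m (b=L-a=18/5):
  R_A = 0 kN
  M_A = -M₀ = -(-8) = 8 kN·m
Load 3 — point force P=-12 kN at a=3 m (b=L-a=3):
  R_A = P = (-12) = -12 kN
  M_A = Pa = (-12)·3 = -36 kN·m
Load 4 — applied couple M₀=14 kN·m at a=3/2 m (b=L-a=9/2):
  R_A = 0 kN
  M_A = -M₀ = -14 kN·m
Superposition: R_A = 36 kN, M_A = 102 kN·m

R_A = 36 kN, M_A = 102 kN·m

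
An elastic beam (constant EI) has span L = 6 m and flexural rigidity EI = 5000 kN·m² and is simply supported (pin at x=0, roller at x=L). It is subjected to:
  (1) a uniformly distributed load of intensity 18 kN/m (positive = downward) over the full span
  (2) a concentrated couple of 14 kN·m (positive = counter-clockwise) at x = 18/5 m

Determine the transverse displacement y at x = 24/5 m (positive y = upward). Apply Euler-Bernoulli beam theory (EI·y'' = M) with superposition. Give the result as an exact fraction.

Load 1 — uniform load w=18 kN/m over full span:
  y_1 = -wx(L³-2Lx²+x³)/(24EI) = -18·(24/5)·(6³-2·6·(24/5)²+(24/5)³)/(24·5000) = -14094/390625 m
Load 2 — applied couple M₀=14 kN·m at a=18/5 m (b=L-a=12/5):
  y_2 = (M₀x³/(6L)-M₀(x-a)²/2+C₁x)/EI  [x>a] with C₁=M₀(3b²-L²)/(6L)=-182/25 = (14·(24/5)³/(6·6)-14·((24/5)-(18/5))²/2+(-182/25)·(24/5))/5000 = -63/156250 m
Superposition: y = Σ y_i = -28503/781250 m ≈ -0.036484 m

y(24/5) = -28503/781250 m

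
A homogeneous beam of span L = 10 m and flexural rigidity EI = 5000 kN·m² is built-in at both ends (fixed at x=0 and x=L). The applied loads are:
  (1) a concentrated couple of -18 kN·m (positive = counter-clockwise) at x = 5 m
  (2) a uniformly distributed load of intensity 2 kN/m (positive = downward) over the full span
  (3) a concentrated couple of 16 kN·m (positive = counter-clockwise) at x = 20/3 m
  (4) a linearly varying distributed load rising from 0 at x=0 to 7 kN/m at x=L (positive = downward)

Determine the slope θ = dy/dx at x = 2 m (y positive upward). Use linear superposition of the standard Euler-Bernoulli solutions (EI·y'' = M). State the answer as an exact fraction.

Load 1 — applied couple M₀=-18 kN·m at a=5 m (b=L-a=5):
  θ_1 = (R_Ax²/2 - M_Ax)/EI  [x≤a] with R_A=-27/10, M_A=-9/2 = ((-27/10)·2²/2 - (-9/2)·2)/5000 = 9/12500 rad
Load 2 — uniform load w=2 kN/m over full span:
  θ_2 = -wx(L-x)(L-2x)/(12EI) = -2·2·(10-2)·(10-2·2)/(12·5000) = -2/625 rad
Load 3 — applied couple M₀=16 kN·m at a=20/3 m (b=L-a=10/3):
  θ_3 = (R_Ax²/2 - M_Ax)/EI  [x≤a] with R_A=32/15, M_A=16/3 = ((32/15)·2²/2 - (16/3)·2)/5000 = -4/3125 rad
Load 4 — triangular load w₀=7 kN/m (0→w₀ over full span):
  θ_4 = -w₀(2x(L-x)(L-2x)(x+2L)+x²(L-x)²)/(120LEI) = -7·(2·2·(10-2)·(10-2·2)·(2+2·10)+2²·(10-2)²)/(120·10·5000) = -49/9375 rad
Superposition: θ = Σ θ_i = -337/37500 rad ≈ -0.008987 rad

θ(2) = -337/37500 rad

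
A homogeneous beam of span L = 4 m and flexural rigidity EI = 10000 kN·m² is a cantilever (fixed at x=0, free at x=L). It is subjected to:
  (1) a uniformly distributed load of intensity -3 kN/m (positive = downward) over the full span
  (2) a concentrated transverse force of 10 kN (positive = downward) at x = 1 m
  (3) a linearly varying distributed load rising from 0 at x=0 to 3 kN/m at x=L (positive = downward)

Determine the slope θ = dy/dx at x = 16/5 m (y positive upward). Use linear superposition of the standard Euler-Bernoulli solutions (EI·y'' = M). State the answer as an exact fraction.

Load 1 — uniform load w=-3 kN/m over full span:
  θ_1 = -wx(x²-3Lx+3L²)/(6EI) = -(-3)·(16/5)·((16/5)²-3·4·(16/5)+3·4²)/(6·10000) = 248/78125 rad
Load 2 — point force P=10 kN at a=1 m (b=L-a=3):
  θ_2 = -Pa²/(2EI)  [x>a] = -10·1²/(2·10000) = -1/2000 rad
Load 3 — triangular load w₀=3 kN/m (0→w₀ over full span):
  θ_3 = (w₀Lx²/4-w₀L²x/3-w₀x⁴/(24L))/EI = (3·4·(16/5)²/4-3·4²·(16/5)/3-3·(16/5)⁴/(24·4))/10000 = -928/390625 rad
Superposition: θ = Σ θ_i = 1867/6250000 rad ≈ 0.000299 rad

θ(16/5) = 1867/6250000 rad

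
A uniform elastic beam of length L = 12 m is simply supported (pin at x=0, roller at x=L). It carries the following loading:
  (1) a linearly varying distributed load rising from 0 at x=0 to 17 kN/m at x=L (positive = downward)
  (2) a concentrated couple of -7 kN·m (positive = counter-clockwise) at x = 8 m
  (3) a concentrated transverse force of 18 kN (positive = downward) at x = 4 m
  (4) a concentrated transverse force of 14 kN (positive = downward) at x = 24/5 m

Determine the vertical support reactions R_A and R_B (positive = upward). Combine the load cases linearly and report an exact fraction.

Load 1 — triangular load w₀=17 kN/m (0→w₀ over full span):
  R_A = w₀L/6 = 17·12/6 = 34 kN
  R_B = w₀L/3 = 17·12/3 = 68 kN
Load 2 — applied couple M₀=-7 kN·m at a=8 m (b=L-a=4):
  R_A = M₀/L = (-7)/12 = -7/12 kN
  R_B = -M₀/L = -(-7)/12 = 7/12 kN
Load 3 — point force P=18 kN at a=4 m (b=L-a=8):
  R_A = Pb/L = 18·8/12 = 12 kN
  R_B = Pa/L = 18·4/12 = 6 kN
Load 4 — point force P=14 kN at a=24/5 m (b=L-a=36/5):
  R_A = Pb/L = 14·(36/5)/12 = 42/5 kN
  R_B = Pa/L = 14·(24/5)/12 = 28/5 kN
Superposition: R_A = 3229/60 kN, R_B = 4811/60 kN

R_A = 3229/60 kN, R_B = 4811/60 kN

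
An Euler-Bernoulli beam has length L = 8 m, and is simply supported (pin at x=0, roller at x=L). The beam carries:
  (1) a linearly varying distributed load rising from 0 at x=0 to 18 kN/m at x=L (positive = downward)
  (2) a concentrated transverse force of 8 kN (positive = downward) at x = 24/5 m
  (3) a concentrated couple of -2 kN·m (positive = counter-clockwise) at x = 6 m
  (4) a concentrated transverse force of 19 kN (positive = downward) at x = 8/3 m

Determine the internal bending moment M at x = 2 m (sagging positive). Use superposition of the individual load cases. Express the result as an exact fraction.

Load 1 — triangular load w₀=18 kN/m (0→w₀ over full span):
  M_1 = w₀Lx/6 - w₀x³/(6L) = 18·8·2/6 - 18·2³/(6·8) = 45 kN·m
Load 2 — point force P=8 kN at a=24/5 m (b=L-a=16/5):
  M_2 = Pbx/L  [x≤a] = 8·(16/5)·2/8 = 32/5 kN·m
Load 3 — applied couple M₀=-2 kN·m at a=6 m (b=L-a=2):
  M_3 = M₀x/L  [x≤a] = (-2)·2/8 = -1/2 kN·m
Load 4 — point force P=19 kN at a=8/3 m (b=L-a=16/3):
  M_4 = Pbx/L  [x≤a] = 19·(16/3)·2/8 = 76/3 kN·m
Superposition: M = Σ M_i = 2287/30 kN·m ≈ 76.233333 kN·m

M(2) = 2287/30 kN·m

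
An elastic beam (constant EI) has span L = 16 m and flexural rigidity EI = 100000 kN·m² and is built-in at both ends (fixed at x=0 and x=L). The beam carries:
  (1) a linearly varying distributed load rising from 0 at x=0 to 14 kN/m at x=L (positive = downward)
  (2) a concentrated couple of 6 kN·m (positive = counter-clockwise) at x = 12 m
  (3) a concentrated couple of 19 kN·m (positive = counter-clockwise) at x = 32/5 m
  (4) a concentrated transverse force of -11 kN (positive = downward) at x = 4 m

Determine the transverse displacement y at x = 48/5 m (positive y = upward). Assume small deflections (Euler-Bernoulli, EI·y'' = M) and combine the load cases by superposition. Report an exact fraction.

y(48/5) = -3004579/292968750 m

Load 1 — triangular load w₀=14 kN/m (0→w₀ over full span):
  y_1 = -w₀x²(L-x)²(x+2L)/(120LEI) = -14·(48/5)²·(16-(48/5))²·((48/5)+2·16)/(120·16·100000) = -559104/48828125 m
Load 2 — applied couple M₀=6 kN·m at a=12 m (b=L-a=4):
  y_2 = (R_Ax³/6 - M_Ax²/2)/EI  [x≤a] with R_A=27/64, M_A=15/8 = ((27/64)·(48/5)³/6 - (15/8)·(48/5)²/2)/100000 = -189/781250 m
Load 3 — applied couple M₀=19 kN·m at a=32/5 m (b=L-a=48/5):
  y_3 = (R_Ax³/6 - M_Ax²/2 - M₀(x-a)²/2)/EI  [x>a] with R_A=171/100, M_A=57/25 = ((171/100)·(48/5)³/6 - (57/25)·(48/5)²/2 - 19·((48/5)-(32/5))²/2)/100000 = 4864/9765625 m
Load 4 — point force P=-11 kN at a=4 m (b=L-a=12):
  y_4 = -Pa²(L-x)²(3bL-(3b+a)(L-x))/(6L³EI)  [x>a] = -(-11)·4²·(16-(48/5))²·(3·12·16-(3·12+4)·(16-(48/5)))/(6·16³·100000) = 44/46875 m
Superposition: y = Σ y_i = -3004579/292968750 m ≈ -0.010256 m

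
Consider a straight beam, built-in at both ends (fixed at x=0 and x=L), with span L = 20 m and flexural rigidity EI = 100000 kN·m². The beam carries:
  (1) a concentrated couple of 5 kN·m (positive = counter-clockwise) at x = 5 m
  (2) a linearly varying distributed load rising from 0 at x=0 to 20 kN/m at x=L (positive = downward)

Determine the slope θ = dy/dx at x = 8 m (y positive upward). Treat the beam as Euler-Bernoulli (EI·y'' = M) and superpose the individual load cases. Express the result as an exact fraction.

Load 1 — applied couple M₀=5 kN·m at a=5 m (b=L-a=15):
  θ_1 = (R_Ax²/2 - M_Ax - M₀(x-a))/EI  [x>a] with R_A=9/32, M_A=-15/16 = ((9/32)·8²/2 - (-15/16)·8 - 5·(8-5))/100000 = 3/200000 rad
Load 2 — triangular load w₀=20 kN/m (0→w₀ over full span):
  θ_2 = -w₀(2x(L-x)(L-2x)(x+2L)+x²(L-x)²)/(120LEI) = -20·(2·8·(20-8)·(20-2·8)·(8+2·20)+8²·(20-8)²)/(120·20·100000) = -12/3125 rad
Superposition: θ = Σ θ_i = -153/40000 rad ≈ -0.003825 rad

θ(8) = -153/40000 rad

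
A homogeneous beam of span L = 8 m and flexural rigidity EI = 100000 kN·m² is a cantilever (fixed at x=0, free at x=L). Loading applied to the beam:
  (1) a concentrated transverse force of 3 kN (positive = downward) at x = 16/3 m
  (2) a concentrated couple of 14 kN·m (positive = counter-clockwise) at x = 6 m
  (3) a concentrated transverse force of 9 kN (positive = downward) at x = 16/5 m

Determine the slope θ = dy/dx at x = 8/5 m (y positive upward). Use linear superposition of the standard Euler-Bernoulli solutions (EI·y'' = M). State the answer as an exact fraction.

θ(8/5) = -53/156250 rad

Load 1 — point force P=3 kN at a=16/3 m (b=L-a=8/3):
  θ_1 = -Px(2a-x)/(2EI)  [x≤a] = -3·(8/5)·(2·(16/3)-(8/5))/(2·100000) = -17/78125 rad
Load 2 — applied couple M₀=14 kN·m at a=6 m (b=L-a=2):
  θ_2 = M₀x/EI  [x≤a] = 14·(8/5)/100000 = 7/31250 rad
Load 3 — point force P=9 kN at a=16/5 m (b=L-a=24/5):
  θ_3 = -Px(2a-x)/(2EI)  [x≤a] = -9·(8/5)·(2·(16/5)-(8/5))/(2·100000) = -27/78125 rad
Superposition: θ = Σ θ_i = -53/156250 rad ≈ -0.000339 rad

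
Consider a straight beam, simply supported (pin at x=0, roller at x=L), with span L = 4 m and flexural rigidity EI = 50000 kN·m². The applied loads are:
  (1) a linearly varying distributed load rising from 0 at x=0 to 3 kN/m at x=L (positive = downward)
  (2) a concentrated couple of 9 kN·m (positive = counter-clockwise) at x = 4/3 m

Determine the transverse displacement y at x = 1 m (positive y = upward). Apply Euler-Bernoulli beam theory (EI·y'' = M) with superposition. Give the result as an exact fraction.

y(1) = -33/1600000 m

Load 1 — triangular load w₀=3 kN/m (0→w₀ over full span):
  y_1 = -w₀x(7L⁴-10L²x²+3x⁴)/(360LEI) = -3·1·(7·4⁴-10·4²·1²+3·1⁴)/(360·4·50000) = -109/1600000 m
Load 2 — applied couple M₀=9 kN·m at a=4/3 m (b=L-a=8/3):
  y_2 = (M₀x³/(6L)+C₁x)/EI  [x≤a] with C₁=M₀(3b²-L²)/(6L)=2 = (9·1³/(6·4)+2·1)/50000 = 19/400000 m
Superposition: y = Σ y_i = -33/1600000 m ≈ -0.000021 m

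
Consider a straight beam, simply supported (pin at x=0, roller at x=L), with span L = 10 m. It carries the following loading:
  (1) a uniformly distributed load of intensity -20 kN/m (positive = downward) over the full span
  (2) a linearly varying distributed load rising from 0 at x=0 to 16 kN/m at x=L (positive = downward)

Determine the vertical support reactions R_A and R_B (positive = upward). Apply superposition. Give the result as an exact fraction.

R_A = -220/3 kN, R_B = -140/3 kN

Load 1 — uniform load w=-20 kN/m over full span:
  R_A = wL/2 = (-20)·10/2 = -100 kN
  R_B = wL/2 = (-20)·10/2 = -100 kN
Load 2 — triangular load w₀=16 kN/m (0→w₀ over full span):
  R_A = w₀L/6 = 16·10/6 = 80/3 kN
  R_B = w₀L/3 = 16·10/3 = 160/3 kN
Superposition: R_A = -220/3 kN, R_B = -140/3 kN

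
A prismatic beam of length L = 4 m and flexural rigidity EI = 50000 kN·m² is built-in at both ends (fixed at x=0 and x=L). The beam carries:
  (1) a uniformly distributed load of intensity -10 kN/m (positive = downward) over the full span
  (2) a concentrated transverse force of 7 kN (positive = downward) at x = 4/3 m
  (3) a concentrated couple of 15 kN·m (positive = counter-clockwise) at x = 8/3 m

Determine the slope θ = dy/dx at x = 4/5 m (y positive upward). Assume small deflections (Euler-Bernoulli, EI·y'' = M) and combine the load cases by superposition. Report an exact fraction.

θ(4/5) = 179/8437500 rad

Load 1 — uniform load w=-10 kN/m over full span:
  θ_1 = -wx(L-x)(L-2x)/(12EI) = -(-10)·(4/5)·(4-(4/5))·(4-2·(4/5))/(12·50000) = 8/78125 rad
Load 2 — point force P=7 kN at a=4/3 m (b=L-a=8/3):
  θ_2 = -Pb²x(2aL-(3a+b)x)/(2L³EI)  [x≤a] = -7·(8/3)²·(4/5)·(2·(4/3)·4-(3·(4/3)+(8/3))·(4/5))/(2·4³·50000) = -14/421875 rad
Load 3 — applied couple M₀=15 kN·m at a=8/3 m (b=L-a=4/3):
  θ_3 = (R_Ax²/2 - M_Ax)/EI  [x≤a] with R_A=5, M_A=5 = (5·(4/5)²/2 - 5·(4/5))/50000 = -3/62500 rad
Superposition: θ = Σ θ_i = 179/8437500 rad ≈ 0.000021 rad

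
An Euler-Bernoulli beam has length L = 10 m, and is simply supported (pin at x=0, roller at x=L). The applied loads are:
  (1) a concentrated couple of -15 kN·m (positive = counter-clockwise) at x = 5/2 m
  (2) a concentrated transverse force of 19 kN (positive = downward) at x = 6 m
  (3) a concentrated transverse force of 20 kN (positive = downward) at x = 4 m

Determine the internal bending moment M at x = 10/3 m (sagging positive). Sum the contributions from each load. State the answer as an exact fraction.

M(10/3) = 226/3 kN·m

Load 1 — applied couple M₀=-15 kN·m at a=5/2 m (b=L-a=15/2):
  M_1 = M₀x/L - M₀  [x>a] = (-15)·(10/3)/10 - (-15) = 10 kN·m
Load 2 — point force P=19 kN at a=6 m (b=L-a=4):
  M_2 = Pbx/L  [x≤a] = 19·4·(10/3)/10 = 76/3 kN·m
Load 3 — point force P=20 kN at a=4 m (b=L-a=6):
  M_3 = Pbx/L  [x≤a] = 20·6·(10/3)/10 = 40 kN·m
Superposition: M = Σ M_i = 226/3 kN·m ≈ 75.333333 kN·m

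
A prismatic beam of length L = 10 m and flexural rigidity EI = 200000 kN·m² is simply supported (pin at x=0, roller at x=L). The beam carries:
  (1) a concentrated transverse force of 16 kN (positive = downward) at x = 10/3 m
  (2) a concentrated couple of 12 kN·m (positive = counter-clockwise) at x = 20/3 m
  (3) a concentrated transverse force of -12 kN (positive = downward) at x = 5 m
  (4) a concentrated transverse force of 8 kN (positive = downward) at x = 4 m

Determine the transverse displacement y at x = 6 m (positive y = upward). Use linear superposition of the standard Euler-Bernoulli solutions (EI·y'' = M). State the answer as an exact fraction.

y(6) = -20759/20250000 m

Load 1 — point force P=16 kN at a=10/3 m (b=L-a=20/3):
  y_1 = -Pa(L-x)(2Lx-a²-x²)/(6LEI)  [x>a] = -16·(10/3)·(10-6)·(2·10·6-(10/3)²-6²)/(6·10·200000) = -328/253125 m
Load 2 — applied couple M₀=12 kN·m at a=20/3 m (b=L-a=10/3):
  y_2 = (M₀x³/(6L)+C₁x)/EI  [x≤a] with C₁=M₀(3b²-L²)/(6L)=-40/3 = (12·6³/(6·10)+(-40/3)·6)/200000 = -23/125000 m
Load 3 — point force P=-12 kN at a=5 m (b=L-a=5):
  y_3 = -Pa(L-x)(2Lx-a²-x²)/(6LEI)  [x>a] = -(-12)·5·(10-6)·(2·10·6-5²-6²)/(6·10·200000) = 59/50000 m
Load 4 — point force P=8 kN at a=4 m (b=L-a=6):
  y_4 = -Pa(L-x)(2Lx-a²-x²)/(6LEI)  [x>a] = -8·4·(10-6)·(2·10·6-4²-6²)/(6·10·200000) = -34/46875 m
Superposition: y = Σ y_i = -20759/20250000 m ≈ -0.001025 m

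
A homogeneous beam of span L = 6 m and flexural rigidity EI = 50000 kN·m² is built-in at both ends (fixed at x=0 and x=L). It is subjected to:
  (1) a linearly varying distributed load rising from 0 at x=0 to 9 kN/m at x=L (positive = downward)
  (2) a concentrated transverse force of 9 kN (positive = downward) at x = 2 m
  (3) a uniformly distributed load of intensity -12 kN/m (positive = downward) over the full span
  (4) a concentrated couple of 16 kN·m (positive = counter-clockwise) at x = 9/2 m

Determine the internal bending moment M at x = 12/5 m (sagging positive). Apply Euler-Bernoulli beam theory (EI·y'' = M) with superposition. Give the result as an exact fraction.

Load 1 — triangular load w₀=9 kN/m (0→w₀ over full span):
  M_1 = 3w₀Lx/20 - w₀L²/30 - w₀x³/(6L) = 3·9·6·(12/5)/20 - 9·6²/30 - 9·(12/5)³/(6·6) = 648/125 kN·m
Load 2 — point force P=9 kN at a=2 m (b=L-a=4):
  M_2 = Pa²(a+3b)(L-x)/L³ - Pa²b/L²  [x>a] = 9·2²·(2+3·4)·(6-(12/5))/6³ - 9·2²·4/6² = 22/5 kN·m
Load 3 — uniform load w=-12 kN/m over full span:
  M_3 = wLx/2 - wL²/12 - wx²/2 = (-12)·6·(12/5)/2 - (-12)·6²/12 - (-12)·(12/5)²/2 = -396/25 kN·m
Load 4 — applied couple M₀=16 kN·m at a=9/2 m (b=L-a=3/2):
  M_4 = R_Ax - M_A  [x≤a] with R_A=3, M_A=5 = 3·(12/5) - 5 = 11/5 kN·m
Superposition: M = Σ M_i = -507/125 kN·m ≈ -4.056000 kN·m

M(12/5) = -507/125 kN·m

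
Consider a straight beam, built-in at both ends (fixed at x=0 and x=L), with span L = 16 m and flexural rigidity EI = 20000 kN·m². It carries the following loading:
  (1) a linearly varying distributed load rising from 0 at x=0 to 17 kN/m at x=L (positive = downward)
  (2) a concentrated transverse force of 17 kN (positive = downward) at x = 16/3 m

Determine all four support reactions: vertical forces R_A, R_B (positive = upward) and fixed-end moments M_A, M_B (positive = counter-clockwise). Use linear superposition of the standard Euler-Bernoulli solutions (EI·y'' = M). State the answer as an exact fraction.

Load 1 — triangular load w₀=17 kN/m (0→w₀ over full span):
  R_A = 3w₀L/20 = 3·17·16/20 = 204/5 kN
  M_A = w₀L²/30 = 17·16²/30 = 2176/15 kN·m
  R_B = 7w₀L/20 = 7·17·16/20 = 476/5 kN
  M_B = -w₀L²/20 = -17·16²/20 = -1088/5 kN·m
Load 2 — point force P=17 kN at a=16/3 m (b=L-a=32/3):
  R_A = Pb²(3a+b)/L³ = 17·(32/3)²·(3·(16/3)+(32/3))/16³ = 340/27 kN
  M_A = Pab²/L² = 17·(16/3)·(32/3)²/16² = 1088/27 kN·m
  R_B = Pa²(a+3b)/L³ = 17·(16/3)²·((16/3)+3·(32/3))/16³ = 119/27 kN
  M_B = -Pa²b/L² = -17·(16/3)²·(32/3)/16² = -544/27 kN·m
Superposition: R_A = 7208/135 kN, M_A = 25024/135 kN·m, R_B = 13447/135 kN, M_B = -32096/135 kN·m

R_A = 7208/135 kN, M_A = 25024/135 kN·m, R_B = 13447/135 kN, M_B = -32096/135 kN·m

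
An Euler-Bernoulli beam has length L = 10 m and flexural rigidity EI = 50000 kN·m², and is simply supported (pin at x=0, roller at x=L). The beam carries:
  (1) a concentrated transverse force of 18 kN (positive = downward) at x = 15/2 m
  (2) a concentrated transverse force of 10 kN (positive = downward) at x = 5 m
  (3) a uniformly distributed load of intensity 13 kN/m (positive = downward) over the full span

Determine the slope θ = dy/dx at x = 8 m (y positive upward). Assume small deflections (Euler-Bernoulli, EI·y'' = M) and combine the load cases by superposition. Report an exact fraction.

θ(8) = 8847/800000 rad

Load 1 — point force P=18 kN at a=15/2 m (b=L-a=5/2):
  θ_1 = -Pa(2L²-6Lx+3x²+a²)/(6LEI)  [x>a] = -18·(15/2)·(2·10²-6·10·8+3·8²+(15/2)²)/(6·10·50000) = 1143/800000 rad
Load 2 — point force P=10 kN at a=5 m (b=L-a=5):
  θ_2 = -Pa(2L²-6Lx+3x²+a²)/(6LEI)  [x>a] = -10·5·(2·10²-6·10·8+3·8²+5²)/(6·10·50000) = 21/20000 rad
Load 3 — uniform load w=13 kN/m over full span:
  θ_3 = -w(L³-6Lx²+4x³)/(24EI) = -13·(10³-6·10·8²+4·8³)/(24·50000) = 429/50000 rad
Superposition: θ = Σ θ_i = 8847/800000 rad ≈ 0.011059 rad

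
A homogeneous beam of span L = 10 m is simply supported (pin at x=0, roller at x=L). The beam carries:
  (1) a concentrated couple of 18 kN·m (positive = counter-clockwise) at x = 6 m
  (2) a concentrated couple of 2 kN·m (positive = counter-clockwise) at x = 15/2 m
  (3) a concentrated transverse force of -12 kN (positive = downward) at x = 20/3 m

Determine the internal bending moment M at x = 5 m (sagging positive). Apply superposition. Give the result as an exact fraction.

M(5) = -10 kN·m

Load 1 — applied couple M₀=18 kN·m at a=6 m (b=L-a=4):
  M_1 = M₀x/L  [x≤a] = 18·5/10 = 9 kN·m
Load 2 — applied couple M₀=2 kN·m at a=15/2 m (b=L-a=5/2):
  M_2 = M₀x/L  [x≤a] = 2·5/10 = 1 kN·m
Load 3 — point force P=-12 kN at a=20/3 m (b=L-a=10/3):
  M_3 = Pbx/L  [x≤a] = (-12)·(10/3)·5/10 = -20 kN·m
Superposition: M = Σ M_i = -10 kN·m ≈ -10.000000 kN·m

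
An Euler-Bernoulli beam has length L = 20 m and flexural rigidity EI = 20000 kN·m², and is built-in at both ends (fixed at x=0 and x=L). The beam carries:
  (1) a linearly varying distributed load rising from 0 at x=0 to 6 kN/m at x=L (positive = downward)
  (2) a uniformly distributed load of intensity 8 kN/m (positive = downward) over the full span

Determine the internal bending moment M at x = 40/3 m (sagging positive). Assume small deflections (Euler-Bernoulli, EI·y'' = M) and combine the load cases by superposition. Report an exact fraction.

Load 1 — triangular load w₀=6 kN/m (0→w₀ over full span):
  M_1 = 3w₀Lx/20 - w₀L²/30 - w₀x³/(6L) = 3·6·20·(40/3)/20 - 6·20²/30 - 6·(40/3)³/(6·20) = 1120/27 kN·m
Load 2 — uniform load w=8 kN/m over full span:
  M_2 = wLx/2 - wL²/12 - wx²/2 = 8·20·(40/3)/2 - 8·20²/12 - 8·(40/3)²/2 = 800/9 kN·m
Superposition: M = Σ M_i = 3520/27 kN·m ≈ 130.370370 kN·m

M(40/3) = 3520/27 kN·m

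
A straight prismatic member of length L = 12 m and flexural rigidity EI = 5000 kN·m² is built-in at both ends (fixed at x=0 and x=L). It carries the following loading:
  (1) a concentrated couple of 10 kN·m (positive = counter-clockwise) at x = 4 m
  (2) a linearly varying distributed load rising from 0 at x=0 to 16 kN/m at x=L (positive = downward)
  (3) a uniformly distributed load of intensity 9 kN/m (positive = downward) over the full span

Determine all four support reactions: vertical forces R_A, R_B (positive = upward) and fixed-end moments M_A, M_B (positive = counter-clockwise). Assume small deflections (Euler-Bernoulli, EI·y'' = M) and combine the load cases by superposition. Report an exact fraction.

Load 1 — applied couple M₀=10 kN·m at a=4 m (b=L-a=8):
  R_A = 6M₀ab/L³ = 6·10·4·8/12³ = 10/9 kN
  M_A = M₀b(2a-b)/L² = 10·8·(2·4-8)/12² = 0 kN·m
  R_B = -6M₀ab/L³ = -6·10·4·8/12³ = -10/9 kN
  M_B = M₀a(2b-a)/L² = 10·4·(2·8-4)/12² = 10/3 kN·m
Load 2 — triangular load w₀=16 kN/m (0→w₀ over full span):
  R_A = 3w₀L/20 = 3·16·12/20 = 144/5 kN
  M_A = w₀L²/30 = 16·12²/30 = 384/5 kN·m
  R_B = 7w₀L/20 = 7·16·12/20 = 336/5 kN
  M_B = -w₀L²/20 = -16·12²/20 = -576/5 kN·m
Load 3 — uniform load w=9 kN/m over full span:
  R_A = wL/2 = 9·12/2 = 54 kN
  M_A = wL²/12 = 9·12²/12 = 108 kN·m
  R_B = wL/2 = 9·12/2 = 54 kN
  M_B = -wL²/12 = -9·12²/12 = -108 kN·m
Superposition: R_A = 3776/45 kN, M_A = 924/5 kN·m, R_B = 5404/45 kN, M_B = -3298/15 kN·m

R_A = 3776/45 kN, M_A = 924/5 kN·m, R_B = 5404/45 kN, M_B = -3298/15 kN·m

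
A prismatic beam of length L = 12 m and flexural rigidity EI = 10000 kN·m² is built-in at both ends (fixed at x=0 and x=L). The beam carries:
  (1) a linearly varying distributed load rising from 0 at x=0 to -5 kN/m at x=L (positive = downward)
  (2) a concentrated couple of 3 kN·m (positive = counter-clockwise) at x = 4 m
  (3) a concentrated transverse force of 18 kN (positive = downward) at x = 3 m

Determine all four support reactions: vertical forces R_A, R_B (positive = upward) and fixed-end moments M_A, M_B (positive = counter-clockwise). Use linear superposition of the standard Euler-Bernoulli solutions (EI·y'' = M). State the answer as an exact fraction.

Load 1 — triangular load w₀=-5 kN/m (0→w₀ over full span):
  R_A = 3w₀L/20 = 3·(-5)·12/20 = -9 kN
  M_A = w₀L²/30 = (-5)·12²/30 = -24 kN·m
  R_B = 7w₀L/20 = 7·(-5)·12/20 = -21 kN
  M_B = -w₀L²/20 = -(-5)·12²/20 = 36 kN·m
Load 2 — applied couple M₀=3 kN·m at a=4 m (b=L-a=8):
  R_A = 6M₀ab/L³ = 6·3·4·8/12³ = 1/3 kN
  M_A = M₀b(2a-b)/L² = 3·8·(2·4-8)/12² = 0 kN·m
  R_B = -6M₀ab/L³ = -6·3·4·8/12³ = -1/3 kN
  M_B = M₀a(2b-a)/L² = 3·4·(2·8-4)/12² = 1 kN·m
Load 3 — point force P=18 kN at a=3 m (b=L-a=9):
  R_A = Pb²(3a+b)/L³ = 18·9²·(3·3+9)/12³ = 243/16 kN
  M_A = Pab²/L² = 18·3·9²/12² = 243/8 kN·m
  R_B = Pa²(a+3b)/L³ = 18·3²·(3+3·9)/12³ = 45/16 kN
  M_B = -Pa²b/L² = -18·3²·9/12² = -81/8 kN·m
Superposition: R_A = 313/48 kN, M_A = 51/8 kN·m, R_B = -889/48 kN, M_B = 215/8 kN·m

R_A = 313/48 kN, M_A = 51/8 kN·m, R_B = -889/48 kN, M_B = 215/8 kN·m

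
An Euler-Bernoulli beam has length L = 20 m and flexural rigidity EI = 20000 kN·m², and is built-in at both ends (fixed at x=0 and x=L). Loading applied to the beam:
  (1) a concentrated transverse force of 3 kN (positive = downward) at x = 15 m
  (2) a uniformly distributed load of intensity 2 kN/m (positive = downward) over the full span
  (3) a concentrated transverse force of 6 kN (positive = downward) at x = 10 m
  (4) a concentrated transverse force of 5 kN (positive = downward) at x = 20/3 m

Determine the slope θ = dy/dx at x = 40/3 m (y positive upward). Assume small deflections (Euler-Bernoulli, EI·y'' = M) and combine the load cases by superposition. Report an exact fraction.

θ(40/3) = 3049/388800 rad

Load 1 — point force P=3 kN at a=15 m (b=L-a=5):
  θ_1 = -Pb²x(2aL-(3a+b)x)/(2L³EI)  [x≤a] = -3·5²·(40/3)·(2·15·20-(3·15+5)·(40/3))/(2·20³·20000) = 1/4800 rad
Load 2 — uniform load w=2 kN/m over full span:
  θ_2 = -wx(L-x)(L-2x)/(12EI) = -2·(40/3)·(20-(40/3))·(20-2·(40/3))/(12·20000) = 2/405 rad
Load 3 — point force P=6 kN at a=10 m (b=L-a=10):
  θ_3 = Pa²(L-x)(2bL-(3b+a)(L-x))/(2L³EI)  [x>a] = 6·10²·(20-(40/3))·(2·10·20-(3·10+10)·(20-(40/3)))/(2·20³·20000) = 1/600 rad
Load 4 — point force P=5 kN at a=20/3 m (b=L-a=40/3):
  θ_4 = Pa²(L-x)(2bL-(3b+a)(L-x))/(2L³EI)  [x>a] = 5·(20/3)²·(20-(40/3))·(2·(40/3)·20-(3·(40/3)+(20/3))·(20-(40/3)))/(2·20³·20000) = 1/972 rad
Superposition: θ = Σ θ_i = 3049/388800 rad ≈ 0.007842 rad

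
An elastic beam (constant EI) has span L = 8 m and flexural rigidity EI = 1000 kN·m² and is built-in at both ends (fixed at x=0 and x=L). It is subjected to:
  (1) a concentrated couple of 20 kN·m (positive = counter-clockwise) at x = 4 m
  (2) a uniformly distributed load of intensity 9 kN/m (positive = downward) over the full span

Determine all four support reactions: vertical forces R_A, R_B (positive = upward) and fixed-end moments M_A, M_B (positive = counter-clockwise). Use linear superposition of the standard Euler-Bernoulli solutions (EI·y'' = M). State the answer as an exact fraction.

R_A = 159/4 kN, M_A = 53 kN·m, R_B = 129/4 kN, M_B = -43 kN·m

Load 1 — applied couple M₀=20 kN·m at a=4 m (b=L-a=4):
  R_A = 6M₀ab/L³ = 6·20·4·4/8³ = 15/4 kN
  M_A = M₀b(2a-b)/L² = 20·4·(2·4-4)/8² = 5 kN·m
  R_B = -6M₀ab/L³ = -6·20·4·4/8³ = -15/4 kN
  M_B = M₀a(2b-a)/L² = 20·4·(2·4-4)/8² = 5 kN·m
Load 2 — uniform load w=9 kN/m over full span:
  R_A = wL/2 = 9·8/2 = 36 kN
  M_A = wL²/12 = 9·8²/12 = 48 kN·m
  R_B = wL/2 = 9·8/2 = 36 kN
  M_B = -wL²/12 = -9·8²/12 = -48 kN·m
Superposition: R_A = 159/4 kN, M_A = 53 kN·m, R_B = 129/4 kN, M_B = -43 kN·m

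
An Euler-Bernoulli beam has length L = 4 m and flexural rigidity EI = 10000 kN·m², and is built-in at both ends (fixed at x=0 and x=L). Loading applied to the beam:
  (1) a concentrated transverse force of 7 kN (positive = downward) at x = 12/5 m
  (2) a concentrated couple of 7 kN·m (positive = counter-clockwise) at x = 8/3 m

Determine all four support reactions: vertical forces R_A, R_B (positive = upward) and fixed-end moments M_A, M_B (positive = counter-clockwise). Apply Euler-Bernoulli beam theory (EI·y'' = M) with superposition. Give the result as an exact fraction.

Load 1 — point force P=7 kN at a=12/5 m (b=L-a=8/5):
  R_A = Pb²(3a+b)/L³ = 7·(8/5)²·(3·(12/5)+(8/5))/4³ = 308/125 kN
  M_A = Pab²/L² = 7·(12/5)·(8/5)²/4² = 336/125 kN·m
  R_B = Pa²(a+3b)/L³ = 7·(12/5)²·((12/5)+3·(8/5))/4³ = 567/125 kN
  M_B = -Pa²b/L² = -7·(12/5)²·(8/5)/4² = -504/125 kN·m
Load 2 — applied couple M₀=7 kN·m at a=8/3 m (b=L-a=4/3):
  R_A = 6M₀ab/L³ = 6·7·(8/3)·(4/3)/4³ = 7/3 kN
  M_A = M₀b(2a-b)/L² = 7·(4/3)·(2·(8/3)-(4/3))/4² = 7/3 kN·m
  R_B = -6M₀ab/L³ = -6·7·(8/3)·(4/3)/4³ = -7/3 kN
  M_B = M₀a(2b-a)/L² = 7·(8/3)·(2·(4/3)-(8/3))/4² = 0 kN·m
Superposition: R_A = 1799/375 kN, M_A = 1883/375 kN·m, R_B = 826/375 kN, M_B = -504/125 kN·m

R_A = 1799/375 kN, M_A = 1883/375 kN·m, R_B = 826/375 kN, M_B = -504/125 kN·m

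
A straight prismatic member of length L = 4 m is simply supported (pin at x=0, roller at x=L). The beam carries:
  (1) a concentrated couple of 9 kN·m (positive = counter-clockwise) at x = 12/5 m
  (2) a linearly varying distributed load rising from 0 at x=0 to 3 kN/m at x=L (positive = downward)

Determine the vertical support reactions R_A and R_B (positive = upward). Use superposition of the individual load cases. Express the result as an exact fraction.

Load 1 — applied couple M₀=9 kN·m at a=12/5 m (b=L-a=8/5):
  R_A = M₀/L = 9/4 kN
  R_B = -M₀/L = -9/4 kN
Load 2 — triangular load w₀=3 kN/m (0→w₀ over full span):
  R_A = w₀L/6 = 3·4/6 = 2 kN
  R_B = w₀L/3 = 3·4/3 = 4 kN
Superposition: R_A = 17/4 kN, R_B = 7/4 kN

R_A = 17/4 kN, R_B = 7/4 kN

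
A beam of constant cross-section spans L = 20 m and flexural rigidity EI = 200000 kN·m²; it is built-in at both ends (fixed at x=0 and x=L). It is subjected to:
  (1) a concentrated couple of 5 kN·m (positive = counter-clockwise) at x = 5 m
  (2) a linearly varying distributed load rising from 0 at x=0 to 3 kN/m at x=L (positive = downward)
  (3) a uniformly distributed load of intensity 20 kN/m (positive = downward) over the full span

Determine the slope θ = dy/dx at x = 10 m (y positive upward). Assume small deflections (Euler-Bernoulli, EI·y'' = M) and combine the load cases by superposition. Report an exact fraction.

Load 1 — applied couple M₀=5 kN·m at a=5 m (b=L-a=15):
  θ_1 = (R_Ax²/2 - M_Ax - M₀(x-a))/EI  [x>a] with R_A=9/32, M_A=-15/16 = ((9/32)·10²/2 - (-15/16)·10 - 5·(10-5))/200000 = -1/128000 rad
Load 2 — triangular load w₀=3 kN/m (0→w₀ over full span):
  θ_2 = -w₀(2x(L-x)(L-2x)(x+2L)+x²(L-x)²)/(120LEI) = -3·(2·10·(20-10)·(20-2·10)·(10+2·20)+10²·(20-10)²)/(120·20·200000) = -1/16000 rad
Load 3 — uniform load w=20 kN/m over full span:
  θ_3 = -wx(L-x)(L-2x)/(12EI) = -20·10·(20-10)·(20-2·10)/(12·200000) = 0 rad
Superposition: θ = Σ θ_i = -9/128000 rad ≈ -0.000070 rad

θ(10) = -9/128000 rad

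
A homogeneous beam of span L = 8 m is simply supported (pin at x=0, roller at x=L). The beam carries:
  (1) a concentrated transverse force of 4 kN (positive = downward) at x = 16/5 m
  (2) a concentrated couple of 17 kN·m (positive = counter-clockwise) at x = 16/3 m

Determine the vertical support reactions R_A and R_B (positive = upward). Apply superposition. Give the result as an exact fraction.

R_A = 181/40 kN, R_B = -21/40 kN

Load 1 — point force P=4 kN at a=16/5 m (b=L-a=24/5):
  R_A = Pb/L = 4·(24/5)/8 = 12/5 kN
  R_B = Pa/L = 4·(16/5)/8 = 8/5 kN
Load 2 — applied couple M₀=17 kN·m at a=16/3 m (b=L-a=8/3):
  R_A = M₀/L = 17/8 kN
  R_B = -M₀/L = -17/8 kN
Superposition: R_A = 181/40 kN, R_B = -21/40 kN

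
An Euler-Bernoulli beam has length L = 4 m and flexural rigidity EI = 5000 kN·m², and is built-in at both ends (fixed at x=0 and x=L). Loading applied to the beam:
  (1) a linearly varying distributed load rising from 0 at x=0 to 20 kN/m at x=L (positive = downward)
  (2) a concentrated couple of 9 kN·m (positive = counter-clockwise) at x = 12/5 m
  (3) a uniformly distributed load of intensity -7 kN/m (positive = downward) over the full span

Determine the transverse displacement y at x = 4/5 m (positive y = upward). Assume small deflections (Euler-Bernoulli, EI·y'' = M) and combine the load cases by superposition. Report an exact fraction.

y(4/5) = -444/1953125 m

Load 1 — triangular load w₀=20 kN/m (0→w₀ over full span):
  y_1 = -w₀x²(L-x)²(x+2L)/(120LEI) = -20·(4/5)²·(4-(4/5))²·((4/5)+2·4)/(120·4·5000) = -2816/5859375 m
Load 2 — applied couple M₀=9 kN·m at a=12/5 m (b=L-a=8/5):
  y_2 = (R_Ax³/6 - M_Ax²/2)/EI  [x≤a] with R_A=81/25, M_A=72/25 = ((81/25)·(4/5)³/6 - (72/25)·(4/5)²/2)/5000 = -252/1953125 m
Load 3 — uniform load w=-7 kN/m over full span:
  y_3 = -wx²(L-x)²/(24EI) = -(-7)·(4/5)²·(4-(4/5))²/(24·5000) = 448/1171875 m
Superposition: y = Σ y_i = -444/1953125 m ≈ -0.000227 m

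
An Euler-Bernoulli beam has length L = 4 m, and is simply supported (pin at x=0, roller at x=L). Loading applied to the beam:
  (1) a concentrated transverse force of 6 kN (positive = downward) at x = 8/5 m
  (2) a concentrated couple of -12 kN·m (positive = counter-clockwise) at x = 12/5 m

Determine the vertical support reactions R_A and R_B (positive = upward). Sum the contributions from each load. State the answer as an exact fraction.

R_A = 3/5 kN, R_B = 27/5 kN

Load 1 — point force P=6 kN at a=8/5 m (b=L-a=12/5):
  R_A = Pb/L = 6·(12/5)/4 = 18/5 kN
  R_B = Pa/L = 6·(8/5)/4 = 12/5 kN
Load 2 — applied couple M₀=-12 kN·m at a=12/5 m (b=L-a=8/5):
  R_A = M₀/L = (-12)/4 = -3 kN
  R_B = -M₀/L = -(-12)/4 = 3 kN
Superposition: R_A = 3/5 kN, R_B = 27/5 kN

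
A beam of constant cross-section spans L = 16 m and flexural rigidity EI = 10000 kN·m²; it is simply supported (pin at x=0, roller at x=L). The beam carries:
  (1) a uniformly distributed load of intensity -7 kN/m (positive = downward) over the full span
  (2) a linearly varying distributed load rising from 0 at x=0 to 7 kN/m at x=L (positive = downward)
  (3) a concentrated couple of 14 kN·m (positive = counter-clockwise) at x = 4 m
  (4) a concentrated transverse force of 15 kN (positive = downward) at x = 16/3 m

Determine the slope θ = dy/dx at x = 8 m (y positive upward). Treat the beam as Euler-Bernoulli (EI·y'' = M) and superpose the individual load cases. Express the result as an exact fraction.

Load 1 — uniform load w=-7 kN/m over full span:
  θ_1 = -w(L³-6Lx²+4x³)/(24EI) = -(-7)·(16³-6·16·8²+4·8³)/(24·10000) = 0 rad
Load 2 — triangular load w₀=7 kN/m (0→w₀ over full span):
  θ_2 = -w₀(7L⁴-30L²x²+15x⁴)/(360LEI) = -7·(7·16⁴-30·16²·8²+15·8⁴)/(360·16·10000) = -98/28125 rad
Load 3 — applied couple M₀=14 kN·m at a=4 m (b=L-a=12):
  θ_3 = (M₀x²/(2L)-M₀(x-a)+C₁)/EI  [x>a] with C₁=M₀(3b²-L²)/(6L)=77/3 = (14·8²/(2·16)-14·(8-4)+(77/3))/10000 = -7/30000 rad
Load 4 — point force P=15 kN at a=16/3 m (b=L-a=32/3):
  θ_4 = -Pa(2L²-6Lx+3x²+a²)/(6LEI)  [x>a] = -15·(16/3)·(2·16²-6·16·8+3·8²+(16/3)²)/(6·16·10000) = 2/675 rad
Superposition: θ = Σ θ_i = -1019/1350000 rad ≈ -0.000755 rad

θ(8) = -1019/1350000 rad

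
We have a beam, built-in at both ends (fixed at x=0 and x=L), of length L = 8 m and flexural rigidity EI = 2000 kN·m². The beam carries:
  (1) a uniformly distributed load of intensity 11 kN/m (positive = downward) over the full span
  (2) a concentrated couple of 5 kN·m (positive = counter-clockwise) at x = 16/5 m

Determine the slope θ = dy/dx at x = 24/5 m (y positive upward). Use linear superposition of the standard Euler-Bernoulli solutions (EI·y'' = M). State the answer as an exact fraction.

Load 1 — uniform load w=11 kN/m over full span:
  θ_1 = -wx(L-x)(L-2x)/(12EI) = -11·(24/5)·(8-(24/5))·(8-2·(24/5))/(12·2000) = 176/15625 rad
Load 2 — applied couple M₀=5 kN·m at a=16/5 m (b=L-a=24/5):
  θ_2 = (R_Ax²/2 - M_Ax - M₀(x-a))/EI  [x>a] with R_A=9/10, M_A=3/5 = ((9/10)·(24/5)²/2 - (3/5)·(24/5) - 5·((24/5)-(16/5)))/2000 = -4/15625 rad
Superposition: θ = Σ θ_i = 172/15625 rad ≈ 0.011008 rad

θ(24/5) = 172/15625 rad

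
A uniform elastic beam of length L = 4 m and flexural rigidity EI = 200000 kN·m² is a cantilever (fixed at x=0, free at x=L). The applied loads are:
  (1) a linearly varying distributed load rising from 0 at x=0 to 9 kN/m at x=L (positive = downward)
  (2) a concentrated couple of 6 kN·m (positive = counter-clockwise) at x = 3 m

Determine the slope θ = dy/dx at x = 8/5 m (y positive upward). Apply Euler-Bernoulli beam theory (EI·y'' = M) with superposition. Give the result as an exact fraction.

Load 1 — triangular load w₀=9 kN/m (0→w₀ over full span):
  θ_1 = (w₀Lx²/4-w₀L²x/3-w₀x⁴/(24L))/EI = (9·4·(8/5)²/4-9·4²·(8/5)/3-9·(8/5)⁴/(24·4))/200000 = -531/1953125 rad
Load 2 — applied couple M₀=6 kN·m at a=3 m (b=L-a=1):
  θ_2 = M₀x/EI  [x≤a] = 6·(8/5)/200000 = 3/62500 rad
Superposition: θ = Σ θ_i = -1749/7812500 rad ≈ -0.000224 rad

θ(8/5) = -1749/7812500 rad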